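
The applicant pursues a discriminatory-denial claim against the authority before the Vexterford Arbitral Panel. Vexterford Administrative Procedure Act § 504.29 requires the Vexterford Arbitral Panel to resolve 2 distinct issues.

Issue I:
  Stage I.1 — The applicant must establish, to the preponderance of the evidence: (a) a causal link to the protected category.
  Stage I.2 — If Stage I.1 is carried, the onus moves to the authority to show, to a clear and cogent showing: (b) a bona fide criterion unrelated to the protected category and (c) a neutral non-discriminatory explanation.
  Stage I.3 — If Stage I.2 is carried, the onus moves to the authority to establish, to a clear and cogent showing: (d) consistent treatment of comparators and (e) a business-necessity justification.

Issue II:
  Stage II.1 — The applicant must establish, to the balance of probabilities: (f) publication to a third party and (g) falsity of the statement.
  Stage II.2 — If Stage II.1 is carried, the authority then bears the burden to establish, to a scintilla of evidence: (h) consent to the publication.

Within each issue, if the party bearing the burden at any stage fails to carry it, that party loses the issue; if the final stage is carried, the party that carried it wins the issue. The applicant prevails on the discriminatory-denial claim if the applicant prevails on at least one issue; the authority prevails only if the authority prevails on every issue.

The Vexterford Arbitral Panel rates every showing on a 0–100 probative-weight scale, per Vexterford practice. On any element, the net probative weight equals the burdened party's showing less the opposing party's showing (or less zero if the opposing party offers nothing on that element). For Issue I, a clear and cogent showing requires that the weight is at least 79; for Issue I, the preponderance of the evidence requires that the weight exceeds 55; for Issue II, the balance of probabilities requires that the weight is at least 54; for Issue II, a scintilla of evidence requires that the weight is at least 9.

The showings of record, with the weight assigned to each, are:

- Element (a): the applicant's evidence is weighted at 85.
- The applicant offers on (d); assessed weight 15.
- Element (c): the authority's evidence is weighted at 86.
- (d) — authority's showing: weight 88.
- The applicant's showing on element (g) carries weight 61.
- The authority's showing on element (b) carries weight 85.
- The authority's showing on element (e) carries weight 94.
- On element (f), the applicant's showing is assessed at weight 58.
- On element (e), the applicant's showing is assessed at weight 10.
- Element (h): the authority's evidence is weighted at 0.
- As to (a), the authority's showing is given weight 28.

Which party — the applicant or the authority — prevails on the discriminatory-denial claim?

— Issue I —
At Stage I.1 the applicant must meet the preponderance of the evidence (weight exceeds 55): on (a) the weight is 85 less the opposing 28 gives net 57, > 55, so (a) meets the standard.
  The applicant carries Stage I.1; the authority now bears the burden.
At Stage I.2 the authority must meet a clear and cogent showing (weight is at least 79): on (b) the weight is 85, which does reach 79, so (b) meets the standard; on (c) the weight is 86, which does reach 79, so (c) meets the standard.
  All elements met. The authority retains the burden for Stage I.3.
At Stage I.3 the authority must meet a clear and cogent showing (weight is at least 79): on (d) the weight is 88 less the opposing 15 gives net 73, < 79, so (d) does not meet the standard; on (e) the weight is 94 less the opposing 10 gives net 84, which does reach 79, so (e) meets the standard.
  Stage I.3 not carried; the authority fails its burden.
The applicant prevails on this issue.
— Issue II —
Stage II.1 (applicant, the balance of probabilities, weight is at least 54): (f) 58 ≥ 54 — meets; (g) 61 ≥ 54 — meets.
  The applicant carries Stage II.1; the authority now bears the burden.
Stage II.2 (authority, a scintilla of evidence, weight is at least 9): (h) 0 < 9 — fails.
  Stage II.2 not carried; the authority fails its burden.
So the applicant prevails on this issue.
Per-issue: Issue I → applicant; Issue II → applicant. The applicant must prevail on at least one issue; overall, the applicant prevails.

applicant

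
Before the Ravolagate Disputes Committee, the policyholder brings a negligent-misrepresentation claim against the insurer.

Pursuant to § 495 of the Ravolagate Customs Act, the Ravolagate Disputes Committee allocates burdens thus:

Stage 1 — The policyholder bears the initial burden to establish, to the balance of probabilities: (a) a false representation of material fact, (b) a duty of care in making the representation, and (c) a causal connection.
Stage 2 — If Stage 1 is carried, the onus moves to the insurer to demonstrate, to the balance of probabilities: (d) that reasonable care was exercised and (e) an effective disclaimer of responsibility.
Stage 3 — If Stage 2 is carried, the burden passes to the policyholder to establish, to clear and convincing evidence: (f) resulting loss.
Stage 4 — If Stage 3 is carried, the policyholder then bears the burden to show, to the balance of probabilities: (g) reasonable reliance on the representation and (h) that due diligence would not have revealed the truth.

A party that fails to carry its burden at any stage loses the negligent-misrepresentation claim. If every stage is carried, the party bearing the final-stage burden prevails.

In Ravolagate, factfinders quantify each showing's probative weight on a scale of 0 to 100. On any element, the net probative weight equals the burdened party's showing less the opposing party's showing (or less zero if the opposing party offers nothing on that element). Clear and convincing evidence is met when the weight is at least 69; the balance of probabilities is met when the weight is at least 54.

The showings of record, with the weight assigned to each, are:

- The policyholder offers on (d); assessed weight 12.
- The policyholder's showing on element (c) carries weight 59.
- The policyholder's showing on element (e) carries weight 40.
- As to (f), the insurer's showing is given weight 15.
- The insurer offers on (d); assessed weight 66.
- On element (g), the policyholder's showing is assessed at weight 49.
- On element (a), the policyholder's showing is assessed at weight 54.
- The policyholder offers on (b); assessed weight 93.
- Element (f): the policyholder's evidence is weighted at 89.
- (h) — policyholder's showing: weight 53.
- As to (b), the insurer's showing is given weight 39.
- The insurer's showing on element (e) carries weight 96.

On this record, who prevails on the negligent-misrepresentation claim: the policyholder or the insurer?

insurer

At Stage 1 the policyholder must meet the balance of probabilities (weight is at least 54): on (a) the weight is 54, which does reach 54, so (a) meets the standard; on (b) the weight is 93 less the opposing 39 gives net 54, ≥ 54, so (b) meets the standard; on (c) the weight is 59, which does reach 54, so (c) meets the standard.
  Stage 1 carried; the burden shifts to the insurer.
At Stage 2 the insurer must meet the balance of probabilities (weight is at least 54): on (d) the weight is 66 less the opposing 12 gives net 54, which does reach 54, so (d) meets the standard; on (e) the weight is 96 less the opposing 40 gives net 56, which does reach 54, so (e) meets the standard.
  Stage 2 carried; the burden shifts to the policyholder.
At Stage 3 the policyholder must meet clear and convincing evidence (weight is at least 69): on (f) the weight is 89 less the opposing 15 gives net 74, ≥ 69, so (f) meets the standard.
  Stage 3 carried; the burden remains with the policyholder.
At Stage 4 the policyholder must meet the balance of probabilities (weight is at least 54): on (g) the weight is 49, < 54, so (g) does not meet the standard; on (h) the weight is 53, < 54, so (h) does not meet the standard.
  Not every element is met, so the policyholder fails to carry Stage 4.
So the insurer prevails.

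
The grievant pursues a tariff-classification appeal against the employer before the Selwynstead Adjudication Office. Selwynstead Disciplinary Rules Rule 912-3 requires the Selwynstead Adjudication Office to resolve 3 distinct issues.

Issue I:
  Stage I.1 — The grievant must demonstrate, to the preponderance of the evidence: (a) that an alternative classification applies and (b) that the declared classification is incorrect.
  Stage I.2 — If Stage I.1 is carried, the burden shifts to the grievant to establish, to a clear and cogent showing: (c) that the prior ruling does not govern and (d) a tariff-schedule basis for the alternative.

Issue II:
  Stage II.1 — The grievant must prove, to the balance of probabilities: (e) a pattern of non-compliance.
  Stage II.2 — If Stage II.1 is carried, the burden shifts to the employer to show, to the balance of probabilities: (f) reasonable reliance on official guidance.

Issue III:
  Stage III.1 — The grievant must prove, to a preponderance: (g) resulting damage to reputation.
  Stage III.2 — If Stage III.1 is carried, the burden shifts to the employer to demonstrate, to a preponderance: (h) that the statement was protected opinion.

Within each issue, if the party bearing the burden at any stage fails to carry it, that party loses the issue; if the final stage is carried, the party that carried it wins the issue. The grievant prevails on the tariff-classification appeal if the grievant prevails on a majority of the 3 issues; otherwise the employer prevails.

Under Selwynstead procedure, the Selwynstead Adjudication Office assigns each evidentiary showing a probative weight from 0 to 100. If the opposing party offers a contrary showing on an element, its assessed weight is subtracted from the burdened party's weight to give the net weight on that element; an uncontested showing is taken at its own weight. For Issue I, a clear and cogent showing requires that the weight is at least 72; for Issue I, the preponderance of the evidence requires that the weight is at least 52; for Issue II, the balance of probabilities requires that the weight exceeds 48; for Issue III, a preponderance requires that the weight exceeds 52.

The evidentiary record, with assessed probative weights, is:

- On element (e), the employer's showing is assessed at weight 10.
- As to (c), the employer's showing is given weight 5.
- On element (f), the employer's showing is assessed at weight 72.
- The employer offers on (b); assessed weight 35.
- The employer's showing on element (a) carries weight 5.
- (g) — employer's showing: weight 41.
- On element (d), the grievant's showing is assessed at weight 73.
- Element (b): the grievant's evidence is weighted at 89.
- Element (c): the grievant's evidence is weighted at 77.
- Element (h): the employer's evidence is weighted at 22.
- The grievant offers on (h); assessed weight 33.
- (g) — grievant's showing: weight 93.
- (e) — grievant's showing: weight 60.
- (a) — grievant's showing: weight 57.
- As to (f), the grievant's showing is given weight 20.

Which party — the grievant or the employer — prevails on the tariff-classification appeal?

— Issue I —
Stage I.1 — burden on grievant; standard: the preponderance of the evidence (weight is at least 52).
    (a): 57 − 5 = 52 ≥ 52 [met]
    (b): 89 − 35 = 54 ≥ 52 [met]
  Stage I.1 is satisfied; the grievant continues to bear the burden.
Stage I.2 — burden on grievant; standard: a clear and cogent showing (weight is at least 72).
    (c): 77 − 5 = 72 ≥ 72 [met]
    (d): 73 ≥ 72 [met]
  All elements met at the final stage.
With every stage satisfied, the grievant prevails on this issue.
— Issue II —
At Stage II.1 the grievant must meet the balance of probabilities (weight exceeds 48): on (e) the weight is 60 less the opposing 10 gives net 50, which does exceed 48, so (e) meets the standard.
  All elements met. The burden passes to the employer.
At Stage II.2 the employer must meet the balance of probabilities (weight exceeds 48): on (f) the weight is 72 less the opposing 20 gives net 52, which does exceed 48, so (f) meets the standard.
  The employer carries the last stage.
Every stage carried; the employer prevails on this issue.
— Issue III —
Stage III.1 (grievant, a preponderance, weight exceeds 52): (g) net 93−41=52 ≤ 52 — fails.
  The grievant does not carry Stage III.1.
So the employer prevails on this issue.
Per-issue: Issue I → grievant; Issue II → employer; Issue III → employer. The grievant must prevail on a majority of issues; overall, the employer prevails.

employer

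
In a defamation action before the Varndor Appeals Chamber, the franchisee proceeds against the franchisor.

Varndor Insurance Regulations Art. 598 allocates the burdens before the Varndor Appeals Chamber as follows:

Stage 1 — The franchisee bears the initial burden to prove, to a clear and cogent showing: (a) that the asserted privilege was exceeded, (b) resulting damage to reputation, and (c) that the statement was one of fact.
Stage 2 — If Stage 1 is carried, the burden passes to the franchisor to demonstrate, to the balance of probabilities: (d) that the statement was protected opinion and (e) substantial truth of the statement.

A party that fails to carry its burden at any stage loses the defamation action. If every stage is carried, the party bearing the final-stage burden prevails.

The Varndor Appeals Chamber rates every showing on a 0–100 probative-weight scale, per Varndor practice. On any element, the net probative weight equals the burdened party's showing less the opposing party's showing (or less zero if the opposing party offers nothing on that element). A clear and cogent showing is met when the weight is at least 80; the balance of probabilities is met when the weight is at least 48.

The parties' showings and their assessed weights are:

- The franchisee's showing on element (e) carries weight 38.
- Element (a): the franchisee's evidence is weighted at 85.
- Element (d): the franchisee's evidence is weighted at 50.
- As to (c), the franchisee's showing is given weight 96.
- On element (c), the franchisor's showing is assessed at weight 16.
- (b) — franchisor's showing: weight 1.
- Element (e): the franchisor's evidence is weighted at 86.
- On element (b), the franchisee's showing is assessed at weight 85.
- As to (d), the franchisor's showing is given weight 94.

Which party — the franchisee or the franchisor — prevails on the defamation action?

franchisee

Stage 1 (franchisee, a clear and cogent showing, weight is at least 80): (a) 85 ≥ 80 — meets; (b) net 85−1=84 ≥ 80 — meets; (c) net 96−16=80 ≥ 80 — meets.
  The franchisee carries Stage 1; the franchisor now bears the burden.
Stage 2 (franchisor, the balance of probabilities, weight is at least 48): (d) net 94−50=44 < 48 — fails; (e) net 86−38=48 ≥ 48 — meets.
  The franchisor does not carry Stage 2.
The analysis ends at Stage 2; the franchisee prevails.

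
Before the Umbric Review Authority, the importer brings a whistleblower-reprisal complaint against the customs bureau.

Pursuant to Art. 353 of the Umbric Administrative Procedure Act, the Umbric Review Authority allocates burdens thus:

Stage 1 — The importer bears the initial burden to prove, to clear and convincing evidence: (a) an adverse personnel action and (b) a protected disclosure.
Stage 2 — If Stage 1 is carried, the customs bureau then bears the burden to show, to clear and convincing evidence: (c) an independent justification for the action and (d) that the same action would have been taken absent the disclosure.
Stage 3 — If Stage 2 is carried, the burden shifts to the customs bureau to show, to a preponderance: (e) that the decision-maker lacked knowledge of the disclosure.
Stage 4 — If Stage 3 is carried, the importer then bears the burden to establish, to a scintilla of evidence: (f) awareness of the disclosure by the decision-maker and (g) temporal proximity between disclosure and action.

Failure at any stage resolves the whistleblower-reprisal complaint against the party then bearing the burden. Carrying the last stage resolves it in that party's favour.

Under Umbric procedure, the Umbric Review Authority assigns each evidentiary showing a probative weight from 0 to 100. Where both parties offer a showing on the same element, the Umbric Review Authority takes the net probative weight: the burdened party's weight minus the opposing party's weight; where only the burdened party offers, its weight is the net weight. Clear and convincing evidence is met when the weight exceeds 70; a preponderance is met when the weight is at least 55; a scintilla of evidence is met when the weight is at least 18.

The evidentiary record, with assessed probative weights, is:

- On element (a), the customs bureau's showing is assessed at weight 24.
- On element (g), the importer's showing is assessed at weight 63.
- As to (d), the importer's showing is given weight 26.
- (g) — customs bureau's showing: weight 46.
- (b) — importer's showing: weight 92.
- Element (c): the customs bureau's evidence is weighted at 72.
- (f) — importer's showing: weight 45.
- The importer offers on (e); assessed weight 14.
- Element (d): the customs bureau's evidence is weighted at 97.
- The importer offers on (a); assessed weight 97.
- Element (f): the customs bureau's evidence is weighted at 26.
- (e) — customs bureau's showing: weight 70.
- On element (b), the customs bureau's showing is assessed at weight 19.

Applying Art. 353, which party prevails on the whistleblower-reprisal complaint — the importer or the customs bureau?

At Stage 1 the importer must meet clear and convincing evidence (weight exceeds 70): on (a) the weight is 97 less the opposing 24 gives net 73, > 70, so (a) meets the standard; on (b) the weight is 92 less the opposing 19 gives net 73, which does exceed 70, so (b) meets the standard.
  All elements met. The burden passes to the customs bureau.
At Stage 2 the customs bureau must meet clear and convincing evidence (weight exceeds 70): on (c) the weight is 72, > 70, so (c) meets the standard; on (d) the weight is 97 less the opposing 26 gives net 71, which does exceed 70, so (d) meets the standard.
  Stage 2 carried; the burden remains with the customs bureau.
At Stage 3 the customs bureau must meet a preponderance (weight is at least 55): on (e) the weight is 70 less the opposing 14 gives net 56, ≥ 55, so (e) meets the standard.
  Stage 3 is satisfied; the onus moves to the importer.
At Stage 4 the importer must meet a scintilla of evidence (weight is at least 18): on (f) the weight is 45 less the opposing 26 gives net 19, which does reach 18, so (f) meets the standard; on (g) the weight is 63 less the opposing 46 gives net 17, < 18, so (g) does not meet the standard.
  Stage 4 not carried; the importer fails its burden.
The customs bureau prevails.

customs bureau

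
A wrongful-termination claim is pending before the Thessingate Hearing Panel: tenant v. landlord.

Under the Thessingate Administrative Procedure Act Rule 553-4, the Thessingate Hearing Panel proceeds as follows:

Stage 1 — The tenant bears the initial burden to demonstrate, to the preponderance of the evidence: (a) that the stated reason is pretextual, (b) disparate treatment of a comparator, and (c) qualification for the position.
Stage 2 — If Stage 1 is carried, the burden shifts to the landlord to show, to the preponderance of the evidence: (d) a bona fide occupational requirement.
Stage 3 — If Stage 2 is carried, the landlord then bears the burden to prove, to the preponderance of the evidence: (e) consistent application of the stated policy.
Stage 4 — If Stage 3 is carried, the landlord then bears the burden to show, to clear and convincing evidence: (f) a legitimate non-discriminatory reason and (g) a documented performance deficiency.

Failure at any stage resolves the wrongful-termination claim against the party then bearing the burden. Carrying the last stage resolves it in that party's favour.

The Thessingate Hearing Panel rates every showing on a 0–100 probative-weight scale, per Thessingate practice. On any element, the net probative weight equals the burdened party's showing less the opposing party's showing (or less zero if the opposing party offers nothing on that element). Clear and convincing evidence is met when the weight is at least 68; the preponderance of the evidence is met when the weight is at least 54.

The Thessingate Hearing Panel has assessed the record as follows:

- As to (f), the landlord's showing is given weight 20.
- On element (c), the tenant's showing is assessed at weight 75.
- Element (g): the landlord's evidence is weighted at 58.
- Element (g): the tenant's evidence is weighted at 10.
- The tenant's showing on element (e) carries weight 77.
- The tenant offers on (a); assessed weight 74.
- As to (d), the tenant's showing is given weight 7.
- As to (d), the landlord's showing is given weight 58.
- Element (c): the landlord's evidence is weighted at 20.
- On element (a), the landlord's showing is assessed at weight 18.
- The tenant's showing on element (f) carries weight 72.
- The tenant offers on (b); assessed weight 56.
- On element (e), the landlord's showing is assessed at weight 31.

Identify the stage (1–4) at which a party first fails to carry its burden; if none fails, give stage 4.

stage 2

At Stage 1 the tenant must meet the preponderance of the evidence (weight is at least 54): on (a) the weight is 74 less the opposing 18 gives net 56, which does reach 54, so (a) meets the standard; on (b) the weight is 56, ≥ 54, so (b) meets the standard; on (c) the weight is 75 less the opposing 20 gives net 55, ≥ 54, so (c) meets the standard.
  All elements met. The burden passes to the landlord.
At Stage 2 the landlord must meet the preponderance of the evidence (weight is at least 54): on (d) the weight is 58 less the opposing 7 gives net 51, < 54, so (d) does not meet the standard.
  The landlord does not carry Stage 2.
So the tenant prevails.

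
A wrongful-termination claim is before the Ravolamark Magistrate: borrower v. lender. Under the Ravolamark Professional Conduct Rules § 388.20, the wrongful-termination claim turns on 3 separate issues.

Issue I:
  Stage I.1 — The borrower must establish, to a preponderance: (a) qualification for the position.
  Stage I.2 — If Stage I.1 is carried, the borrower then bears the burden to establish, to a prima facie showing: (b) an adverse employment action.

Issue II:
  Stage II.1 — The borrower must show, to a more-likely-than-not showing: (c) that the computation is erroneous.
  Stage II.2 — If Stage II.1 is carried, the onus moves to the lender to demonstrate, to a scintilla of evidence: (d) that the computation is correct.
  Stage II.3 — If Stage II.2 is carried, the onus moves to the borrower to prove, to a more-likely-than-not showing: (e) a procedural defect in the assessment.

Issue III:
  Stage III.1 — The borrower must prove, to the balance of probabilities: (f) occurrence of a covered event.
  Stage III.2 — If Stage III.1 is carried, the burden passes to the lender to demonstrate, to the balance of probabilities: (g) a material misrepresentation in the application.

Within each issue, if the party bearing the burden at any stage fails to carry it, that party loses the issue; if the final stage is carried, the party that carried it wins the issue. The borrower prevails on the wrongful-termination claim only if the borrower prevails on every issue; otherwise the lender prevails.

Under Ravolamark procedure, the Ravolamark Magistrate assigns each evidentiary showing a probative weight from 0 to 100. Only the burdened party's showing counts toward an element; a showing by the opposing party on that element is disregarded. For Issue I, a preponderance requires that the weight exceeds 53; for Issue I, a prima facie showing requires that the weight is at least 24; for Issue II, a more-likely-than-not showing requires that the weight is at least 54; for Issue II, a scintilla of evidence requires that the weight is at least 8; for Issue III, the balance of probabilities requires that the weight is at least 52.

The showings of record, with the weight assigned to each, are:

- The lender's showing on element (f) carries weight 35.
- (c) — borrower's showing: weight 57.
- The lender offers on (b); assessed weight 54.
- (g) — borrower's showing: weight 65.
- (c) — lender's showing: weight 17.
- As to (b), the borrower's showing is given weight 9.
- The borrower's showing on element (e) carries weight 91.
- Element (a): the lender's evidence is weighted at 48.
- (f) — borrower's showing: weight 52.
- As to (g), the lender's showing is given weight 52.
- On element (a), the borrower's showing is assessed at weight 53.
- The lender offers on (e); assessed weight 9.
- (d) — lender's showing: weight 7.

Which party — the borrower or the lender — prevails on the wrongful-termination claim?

lender

— Issue I —
Stage I.1 (borrower, a preponderance, weight exceeds 53): (a) 53 (lender's 48 disregarded) ≤ 53 — fails.
  Stage I.1 not carried; the borrower fails its burden.
So the lender prevails on this issue.
— Issue II —
Stage II.1 (borrower, a more-likely-than-not showing, weight is at least 54): (c) 57 (lender's 17 disregarded) ≥ 54 — meets.
  All elements met. The burden passes to the lender.
Stage II.2 (lender, a scintilla of evidence, weight is at least 8): (d) 7 < 8 — fails.
  Stage II.2 not carried; the lender fails its burden.
The borrower prevails on this issue.
— Issue III —
Stage III.1 — burden on borrower; standard: the balance of probabilities (weight is at least 52).
    (f): 52 (lender's 35 disregarded) ≥ 52 [met]
  Stage III.1 is satisfied; the onus moves to the lender.
Stage III.2 — burden on lender; standard: the balance of probabilities (weight is at least 52).
    (g): 52 (borrower's 65 disregarded) ≥ 52 [met]
  The lender carries the last stage.
With every stage satisfied, the lender prevails on this issue.
Per-issue: Issue I → lender; Issue II → borrower; Issue III → lender. The borrower must prevail on every issue; overall, the lender prevails.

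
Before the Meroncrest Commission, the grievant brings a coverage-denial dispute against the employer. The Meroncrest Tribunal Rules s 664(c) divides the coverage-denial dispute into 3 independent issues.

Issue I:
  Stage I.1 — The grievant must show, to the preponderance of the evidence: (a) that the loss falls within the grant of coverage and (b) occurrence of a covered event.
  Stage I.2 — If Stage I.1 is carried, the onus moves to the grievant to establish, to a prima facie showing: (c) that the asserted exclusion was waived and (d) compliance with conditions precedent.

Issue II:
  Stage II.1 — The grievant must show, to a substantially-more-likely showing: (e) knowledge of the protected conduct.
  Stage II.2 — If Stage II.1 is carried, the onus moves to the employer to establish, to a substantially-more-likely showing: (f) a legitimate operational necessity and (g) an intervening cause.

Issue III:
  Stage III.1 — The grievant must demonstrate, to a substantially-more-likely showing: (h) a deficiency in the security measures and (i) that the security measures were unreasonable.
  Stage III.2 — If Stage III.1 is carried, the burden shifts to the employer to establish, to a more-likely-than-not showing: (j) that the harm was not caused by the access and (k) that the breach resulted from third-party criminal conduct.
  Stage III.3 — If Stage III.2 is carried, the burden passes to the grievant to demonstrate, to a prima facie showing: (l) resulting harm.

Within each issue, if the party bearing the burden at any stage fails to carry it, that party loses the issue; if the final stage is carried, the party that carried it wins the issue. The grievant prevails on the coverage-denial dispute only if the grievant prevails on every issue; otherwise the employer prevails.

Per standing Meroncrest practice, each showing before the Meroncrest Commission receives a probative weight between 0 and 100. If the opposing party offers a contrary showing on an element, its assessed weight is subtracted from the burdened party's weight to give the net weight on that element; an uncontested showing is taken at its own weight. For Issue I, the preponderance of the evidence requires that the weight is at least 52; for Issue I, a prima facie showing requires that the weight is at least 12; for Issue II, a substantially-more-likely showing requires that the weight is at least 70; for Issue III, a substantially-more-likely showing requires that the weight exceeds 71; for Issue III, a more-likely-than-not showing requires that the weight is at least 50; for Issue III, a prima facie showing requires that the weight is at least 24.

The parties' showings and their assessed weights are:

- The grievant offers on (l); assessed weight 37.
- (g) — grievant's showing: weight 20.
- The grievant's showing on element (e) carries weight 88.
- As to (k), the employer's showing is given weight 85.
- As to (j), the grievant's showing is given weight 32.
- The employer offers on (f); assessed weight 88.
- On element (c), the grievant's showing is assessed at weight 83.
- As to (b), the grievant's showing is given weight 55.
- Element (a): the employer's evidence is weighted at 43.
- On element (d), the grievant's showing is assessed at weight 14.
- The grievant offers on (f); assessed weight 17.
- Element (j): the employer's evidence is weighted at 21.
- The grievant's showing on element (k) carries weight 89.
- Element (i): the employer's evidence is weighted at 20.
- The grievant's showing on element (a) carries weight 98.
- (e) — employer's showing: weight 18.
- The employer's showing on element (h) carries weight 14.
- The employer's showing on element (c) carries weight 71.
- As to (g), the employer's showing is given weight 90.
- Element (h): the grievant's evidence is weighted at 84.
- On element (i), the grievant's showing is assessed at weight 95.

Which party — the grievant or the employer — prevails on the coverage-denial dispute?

employer

— Issue I —
Stage I.1 — burden on grievant; standard: the preponderance of the evidence (weight is at least 52).
    (a): 98 − 43 = 55 ≥ 52 [met]
    (b): 55 ≥ 52 [met]
  Stage I.1 carried; the burden remains with the grievant.
Stage I.2 — burden on grievant; standard: a prima facie showing (weight is at least 12).
    (c): 83 − 71 = 12 ≥ 12 [met]
    (d): 14 ≥ 12 [met]
  Stage I.2 carried; the final stage is satisfied.
With every stage satisfied, the grievant prevails on this issue.
— Issue II —
Stage II.1 (grievant, a substantially-more-likely showing, weight is at least 70): (e) net 88−18=70 ≥ 70 — meets.
  The grievant carries Stage II.1; the employer now bears the burden.
Stage II.2 (employer, a substantially-more-likely showing, weight is at least 70): (f) net 88−17=71 ≥ 70 — meets; (g) net 90−20=70 ≥ 70 — meets.
  Stage II.2 carried; the final stage is satisfied.
With every stage satisfied, the employer prevails on this issue.
— Issue III —
Stage III.1 (grievant, a substantially-more-likely showing, weight exceeds 71): (h) net 84−14=70 ≤ 71 — fails; (i) net 95−20=75 > 71 — meets.
  Stage III.1 not carried; the grievant fails its burden.
The analysis ends at Stage III.1; the employer prevails on this issue.
Per-issue: Issue I → grievant; Issue II → employer; Issue III → employer. The grievant must prevail on every issue; overall, the employer prevails.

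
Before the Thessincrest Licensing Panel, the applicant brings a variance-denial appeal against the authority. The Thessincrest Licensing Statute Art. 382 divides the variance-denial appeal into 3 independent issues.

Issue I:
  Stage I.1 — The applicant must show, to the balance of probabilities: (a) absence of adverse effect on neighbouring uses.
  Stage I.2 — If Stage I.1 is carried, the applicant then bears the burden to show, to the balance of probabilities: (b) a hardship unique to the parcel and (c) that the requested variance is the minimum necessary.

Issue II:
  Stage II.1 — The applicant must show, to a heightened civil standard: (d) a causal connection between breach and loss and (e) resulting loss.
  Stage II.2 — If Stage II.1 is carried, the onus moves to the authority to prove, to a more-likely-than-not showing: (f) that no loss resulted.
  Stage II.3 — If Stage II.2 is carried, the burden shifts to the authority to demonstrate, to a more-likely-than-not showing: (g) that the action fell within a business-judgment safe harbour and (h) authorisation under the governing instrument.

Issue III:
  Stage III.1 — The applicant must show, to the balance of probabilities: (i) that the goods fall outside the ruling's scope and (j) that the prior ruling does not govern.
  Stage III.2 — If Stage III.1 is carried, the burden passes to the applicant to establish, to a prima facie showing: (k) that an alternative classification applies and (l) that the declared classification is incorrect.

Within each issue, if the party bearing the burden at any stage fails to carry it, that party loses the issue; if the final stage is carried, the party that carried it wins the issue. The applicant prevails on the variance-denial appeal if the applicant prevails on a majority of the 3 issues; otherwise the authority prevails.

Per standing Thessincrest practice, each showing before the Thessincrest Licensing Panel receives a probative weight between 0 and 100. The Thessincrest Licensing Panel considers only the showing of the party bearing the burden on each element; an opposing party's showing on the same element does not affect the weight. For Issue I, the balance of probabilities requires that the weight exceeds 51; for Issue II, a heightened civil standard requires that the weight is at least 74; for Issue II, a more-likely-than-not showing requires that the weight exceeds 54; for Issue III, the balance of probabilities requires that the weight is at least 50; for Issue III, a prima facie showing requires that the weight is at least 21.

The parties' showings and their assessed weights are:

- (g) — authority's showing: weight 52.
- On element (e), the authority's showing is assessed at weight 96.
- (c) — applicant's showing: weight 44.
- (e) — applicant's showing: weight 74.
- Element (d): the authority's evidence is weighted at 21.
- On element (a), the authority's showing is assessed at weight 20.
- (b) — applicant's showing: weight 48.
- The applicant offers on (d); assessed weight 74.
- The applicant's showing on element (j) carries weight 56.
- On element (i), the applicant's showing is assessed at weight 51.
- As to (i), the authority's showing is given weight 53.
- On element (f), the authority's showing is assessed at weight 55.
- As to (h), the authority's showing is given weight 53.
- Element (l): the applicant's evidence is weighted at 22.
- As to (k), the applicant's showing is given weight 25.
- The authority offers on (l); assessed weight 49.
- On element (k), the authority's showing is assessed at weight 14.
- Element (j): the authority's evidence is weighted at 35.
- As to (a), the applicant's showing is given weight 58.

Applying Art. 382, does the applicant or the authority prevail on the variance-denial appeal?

applicant

— Issue I —
Stage I.1 (applicant, the balance of probabilities, weight exceeds 51): (a) 58 (authority's 20 disregarded) > 51 — meets.
  All elements met. The applicant retains the burden for Stage I.2.
Stage I.2 (applicant, the balance of probabilities, weight exceeds 51): (b) 48 ≤ 51 — fails; (c) 44 ≤ 51 — fails.
  Not every element is met, so the applicant fails to carry Stage I.2.
So the authority prevails on this issue.
— Issue II —
Stage II.1 — burden on applicant; standard: a heightened civil standard (weight is at least 74).
    (d): 74 (authority's 21 disregarded) ≥ 74 [met]
    (e): 74 (authority's 96 disregarded) ≥ 74 [met]
  The applicant carries Stage II.1; the authority now bears the burden.
Stage II.2 — burden on authority; standard: a more-likely-than-not showing (weight exceeds 54).
    (f): 55 > 54 [met]
  All elements met. The authority retains the burden for Stage II.3.
Stage II.3 — burden on authority; standard: a more-likely-than-not showing (weight exceeds 54).
    (g): 52 ≤ 54 [not met]
    (h): 53 ≤ 54 [not met]
  Not every element is met, so the authority fails to carry Stage II.3.
The applicant prevails on this issue.
— Issue III —
Stage III.1 (applicant, the balance of probabilities, weight is at least 50): (i) 51 (authority's 53 disregarded) ≥ 50 — meets; (j) 56 (authority's 35 disregarded) ≥ 50 — meets.
  Stage III.1 is satisfied; the applicant continues to bear the burden.
Stage III.2 (applicant, a prima facie showing, weight is at least 21): (k) 25 (authority's 14 disregarded) ≥ 21 — meets; (l) 22 (authority's 49 disregarded) ≥ 21 — meets.
  The applicant carries the last stage.
With every stage satisfied, the applicant prevails on this issue.
Per-issue: Issue I → authority; Issue II → applicant; Issue III → applicant. The applicant must prevail on a majority of issues; overall, the applicant prevails.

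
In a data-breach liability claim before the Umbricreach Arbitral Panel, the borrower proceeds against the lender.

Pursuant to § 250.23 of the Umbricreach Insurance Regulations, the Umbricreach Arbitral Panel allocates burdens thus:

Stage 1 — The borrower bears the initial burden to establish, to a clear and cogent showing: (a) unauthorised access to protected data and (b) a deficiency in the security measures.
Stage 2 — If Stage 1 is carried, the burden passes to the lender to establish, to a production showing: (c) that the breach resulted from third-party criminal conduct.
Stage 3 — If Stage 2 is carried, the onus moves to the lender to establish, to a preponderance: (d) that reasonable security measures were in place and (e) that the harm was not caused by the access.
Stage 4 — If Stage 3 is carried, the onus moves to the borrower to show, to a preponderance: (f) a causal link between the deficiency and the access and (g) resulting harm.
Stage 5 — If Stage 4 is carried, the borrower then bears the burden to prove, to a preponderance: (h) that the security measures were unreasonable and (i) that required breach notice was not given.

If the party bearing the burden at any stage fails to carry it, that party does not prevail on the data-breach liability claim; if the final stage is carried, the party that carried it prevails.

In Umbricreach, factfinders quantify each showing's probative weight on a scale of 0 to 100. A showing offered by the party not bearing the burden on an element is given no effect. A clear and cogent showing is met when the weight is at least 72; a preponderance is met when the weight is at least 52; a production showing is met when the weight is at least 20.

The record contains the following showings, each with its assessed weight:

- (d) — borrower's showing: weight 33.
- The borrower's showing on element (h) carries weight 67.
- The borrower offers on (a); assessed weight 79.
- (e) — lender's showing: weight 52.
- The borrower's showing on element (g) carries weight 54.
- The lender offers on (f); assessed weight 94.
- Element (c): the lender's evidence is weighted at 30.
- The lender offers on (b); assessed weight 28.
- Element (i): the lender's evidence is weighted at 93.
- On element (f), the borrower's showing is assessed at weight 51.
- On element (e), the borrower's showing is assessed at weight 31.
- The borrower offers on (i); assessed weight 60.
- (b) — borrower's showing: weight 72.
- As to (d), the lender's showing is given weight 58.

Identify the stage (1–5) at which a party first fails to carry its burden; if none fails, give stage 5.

Stage 1 (borrower, a clear and cogent showing, weight is at least 72): (a) 79 ≥ 72 — meets; (b) 72 (lender's 28 disregarded) ≥ 72 — meets.
  Stage 1 carried; the burden shifts to the lender.
Stage 2 (lender, a production showing, weight is at least 20): (c) 30 ≥ 20 — meets.
  All elements met. The lender retains the burden for Stage 3.
Stage 3 (lender, a preponderance, weight is at least 52): (d) 58 (borrower's 33 disregarded) ≥ 52 — meets; (e) 52 (borrower's 31 disregarded) ≥ 52 — meets.
  All elements met. The burden passes to the borrower.
Stage 4 (borrower, a preponderance, weight is at least 52): (f) 51 (lender's 94 disregarded) < 52 — fails; (g) 54 ≥ 52 — meets.
  Stage 4 not carried; the borrower fails its burden.
So the lender prevails.

stage 4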